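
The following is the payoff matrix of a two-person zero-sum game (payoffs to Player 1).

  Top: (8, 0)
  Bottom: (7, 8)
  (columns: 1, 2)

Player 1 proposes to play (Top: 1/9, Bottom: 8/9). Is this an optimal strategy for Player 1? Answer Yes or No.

Against 1 this mix gives (1/9)·8 + (8/9)·7 = 64/9.
Against 2 this mix gives (1/9)·0 + (8/9)·8 = 64/9.
All of Player 2's active replies (1, 2) yield 64/9, and no column does worse for Player 1. The mix makes Player 2 indifferent and guarantees 64/9, so it is optimal.

Yes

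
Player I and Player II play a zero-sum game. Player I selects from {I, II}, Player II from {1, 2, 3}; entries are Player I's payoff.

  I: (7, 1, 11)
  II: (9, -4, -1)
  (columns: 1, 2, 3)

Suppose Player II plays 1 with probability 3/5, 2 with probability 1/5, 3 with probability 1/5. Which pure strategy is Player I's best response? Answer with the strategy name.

Expected payoff of I: (3/5)·7 + (1/5)·1 + (1/5)·11 = 33/5.
Expected payoff of II: (3/5)·9 + (1/5)·(-4) + (1/5)·(-1) = 22/5.
The largest is 33/5, so Player I's best response is I.

I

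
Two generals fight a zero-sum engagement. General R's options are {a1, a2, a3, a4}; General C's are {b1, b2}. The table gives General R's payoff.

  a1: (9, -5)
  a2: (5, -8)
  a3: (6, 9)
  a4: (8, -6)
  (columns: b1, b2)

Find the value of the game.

111/17

Row minima: a1 → -5, a2 → -8, a3 → 6, a4 → -6; maximin = 6.
Column maxima: b1 → 9, b2 → 9; minimax = 9.
6 ≠ 9, so there is no saddle point; optimal play is mixed.
a2 is strictly dominated by a1, so General R never plays it.
a4 is strictly dominated by a1, so General R never plays it.
On the remaining 2×2 (a1, a3 vs b1, b2):
Let General R play a1 with probability p. Expected payoff against b1: 9p + 6(1−p) = 3p + 6; against b2: (-5)p + 9(1−p) = −14p + 9.
Setting these equal: 3p + 6 = −14p + 9 ⇒ 17p = 3 ⇒ p = 3/17, and the value is (3)·(3/17) + 6 = 111/17.
For General C: with q = P(b1), equating a1's and a3's payoffs gives 14q − 5 = −3q + 9 ⇒ q = 14/17.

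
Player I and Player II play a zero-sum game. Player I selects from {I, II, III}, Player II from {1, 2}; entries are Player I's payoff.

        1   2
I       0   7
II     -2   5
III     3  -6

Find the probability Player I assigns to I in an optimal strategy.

9/16

Row minima: I → 0, II → -2, III → -6; maximin = 0.
Column maxima: 1 → 3, 2 → 7; minimax = 3.
0 ≠ 3, so there is no saddle point; optimal play is mixed.
II is strictly dominated by I, so Player I never plays it.
On the remaining 2×2 (I, III vs 1, 2):
Let Player I play I with probability p. Expected payoff against 1: 0p + 3(1−p) = −3p + 3; against 2: 7p + (-6)(1−p) = 13p − 6.
Setting these equal: −3p + 3 = 13p − 6 ⇒ −16p = -9 ⇒ p = 9/16, and the value is (-3)·(9/16) + 3 = 21/16.
For Player II: with q = P(1), equating I's and III's payoffs gives −7q + 7 = 9q − 6 ⇒ q = 13/16.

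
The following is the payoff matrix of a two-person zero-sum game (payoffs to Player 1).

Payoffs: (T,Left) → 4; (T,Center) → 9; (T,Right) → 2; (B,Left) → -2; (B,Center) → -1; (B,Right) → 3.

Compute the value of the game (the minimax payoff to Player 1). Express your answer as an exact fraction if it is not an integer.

16/7

Row minima: T → 2, B → -2; maximin = 2.
Column maxima: Left → 4, Center → 9, Right → 3; minimax = 3.
2 ≠ 3, so there is no saddle point; optimal play is mixed.
Center is strictly dominated by Left (it gives Player 1 strictly more in every row), so Player 2 never plays it.
On the remaining 2×2 (T, B vs Left, Right):
Let Player 1 play T with probability p. Expected payoff against Left: 4p + (-2)(1−p) = 6p − 2; against Right: 2p + 3(1−p) = −p + 3.
Setting these equal: 6p − 2 = −p + 3 ⇒ 7p = 5 ⇒ p = 5/7, and the value is (6)·(5/7) − 2 = 16/7.
For Player 2: with q = P(Left), equating T's and B's payoffs gives 2q + 2 = −5q + 3 ⇒ q = 1/7.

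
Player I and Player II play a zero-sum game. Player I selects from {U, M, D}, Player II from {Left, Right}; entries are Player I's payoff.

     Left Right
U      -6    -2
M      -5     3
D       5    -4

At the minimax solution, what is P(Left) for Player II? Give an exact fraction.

Row minima: U → -6, M → -5, D → -4; maximin = -4.
Column maxima: Left → 5, Right → 3; minimax = 3.
-4 ≠ 3, so there is no saddle point; optimal play is mixed.
U is strictly dominated by M, so Player I never plays it.
On the remaining 2×2 (M, D vs Left, Right):
Let Player I play M with probability p. Expected payoff against Left: (-5)p + 5(1−p) = −10p + 5; against Right: 3p + (-4)(1−p) = 7p − 4.
Setting these equal: −10p + 5 = 7p − 4 ⇒ −17p = -9 ⇒ p = 9/17, and the value is (-10)·(9/17) + 5 = -5/17.
For Player II: with q = P(Left), equating M's and D's payoffs gives −8q + 3 = 9q − 4 ⇒ q = 7/17.

7/17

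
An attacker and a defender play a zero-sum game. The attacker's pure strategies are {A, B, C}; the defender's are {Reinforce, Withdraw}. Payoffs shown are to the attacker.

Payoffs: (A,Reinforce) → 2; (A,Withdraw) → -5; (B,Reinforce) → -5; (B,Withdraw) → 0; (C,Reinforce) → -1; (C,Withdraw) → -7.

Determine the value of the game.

-25/12

Row minima: A → -5, B → -5, C → -7; maximin = -5.
Column maxima: Reinforce → 2, Withdraw → 0; minimax = 0.
-5 ≠ 0, so there is no saddle point; optimal play is mixed.
C is strictly dominated by A, so the attacker never plays it.
On the remaining 2×2 (A, B vs Reinforce, Withdraw):
Let the attacker play A with probability p. Expected payoff against Reinforce: 2p + (-5)(1−p) = 7p − 5; against Withdraw: (-5)p + 0(1−p) = −5p.
Setting these equal: 7p − 5 = −5p ⇒ 12p = 5 ⇒ p = 5/12, and the value is (7)·(5/12) − 5 = -25/12.
For the defender: with q = P(Reinforce), equating A's and B's payoffs gives 7q − 5 = −5q ⇒ q = 5/12.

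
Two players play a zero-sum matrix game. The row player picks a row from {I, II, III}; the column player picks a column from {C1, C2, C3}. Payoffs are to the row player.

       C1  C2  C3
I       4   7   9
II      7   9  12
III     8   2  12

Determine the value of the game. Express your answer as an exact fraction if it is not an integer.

Row minima: I → 4, II → 7, III → 2; maximin = 7.
Column maxima: C1 → 8, C2 → 9, C3 → 12; minimax = 8.
7 ≠ 8, so there is no saddle point; optimal play is mixed.
I is strictly dominated by II, so the row player never plays it.
C3 is strictly dominated by C1 (it gives the row player strictly more in every row), so the column player never plays it.
On the remaining 2×2 (II, III vs C1, C2):
Let the row player play II with probability p. Expected payoff against C1: 7p + 8(1−p) = −p + 8; against C2: 9p + 2(1−p) = 7p + 2.
Setting these equal: −p + 8 = 7p + 2 ⇒ −8p = -6 ⇒ p = 3/4, and the value is (-1)·(3/4) + 8 = 29/4.
For the column player: with q = P(C1), equating II's and III's payoffs gives −2q + 9 = 6q + 2 ⇒ q = 7/8.

29/4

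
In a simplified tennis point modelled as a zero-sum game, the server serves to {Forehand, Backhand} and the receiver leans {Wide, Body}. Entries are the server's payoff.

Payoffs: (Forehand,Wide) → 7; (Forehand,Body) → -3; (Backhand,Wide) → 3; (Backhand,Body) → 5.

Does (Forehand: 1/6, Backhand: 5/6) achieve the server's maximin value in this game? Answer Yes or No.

Against Wide this mix gives (1/6)·7 + (5/6)·3 = 11/3.
Against Body this mix gives (1/6)·(-3) + (5/6)·5 = 11/3.
All of the receiver's active replies (Wide, Body) yield 11/3, and no column does worse for the server. The mix makes the receiver indifferent and guarantees 11/3, so it is optimal.

Yes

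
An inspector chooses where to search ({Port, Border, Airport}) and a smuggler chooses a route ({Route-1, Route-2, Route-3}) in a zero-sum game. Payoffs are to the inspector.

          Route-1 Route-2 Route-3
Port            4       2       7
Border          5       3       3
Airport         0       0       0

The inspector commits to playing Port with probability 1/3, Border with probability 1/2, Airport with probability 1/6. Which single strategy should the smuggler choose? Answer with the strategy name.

Route-2

If the smuggler plays Route-1, the inspector's expected payoff is (1/3)·4 + (1/2)·5 + (1/6)·0 = 23/6.
If the smuggler plays Route-2, the inspector's expected payoff is (1/3)·2 + (1/2)·3 + (1/6)·0 = 13/6.
If the smuggler plays Route-3, the inspector's expected payoff is (1/3)·7 + (1/2)·3 + (1/6)·0 = 23/6.
The smuggler minimizes the inspector's payoff; the smallest is 13/6, so the best response is Route-2.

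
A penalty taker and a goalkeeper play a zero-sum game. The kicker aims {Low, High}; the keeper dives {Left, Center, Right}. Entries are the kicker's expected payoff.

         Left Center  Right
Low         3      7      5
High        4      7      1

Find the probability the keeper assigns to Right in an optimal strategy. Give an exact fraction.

Row minima: Low → 3, High → 1; maximin = 3.
Column maxima: Left → 4, Center → 7, Right → 5; minimax = 4.
3 ≠ 4, so there is no saddle point; optimal play is mixed.
Center is strictly dominated by Left (it gives the kicker strictly more in every row), so the keeper never plays it.
On the remaining 2×2 (Low, High vs Left, Right):
Let the kicker play Low with probability p. Expected payoff against Left: 3p + 4(1−p) = −p + 4; against Right: 5p + 1(1−p) = 4p + 1.
Setting these equal: −p + 4 = 4p + 1 ⇒ −5p = -3 ⇒ p = 3/5, and the value is (-1)·(3/5) + 4 = 17/5.
For the keeper: with q = P(Left), equating Low's and High's payoffs gives −2q + 5 = 3q + 1 ⇒ q = 4/5.

1/5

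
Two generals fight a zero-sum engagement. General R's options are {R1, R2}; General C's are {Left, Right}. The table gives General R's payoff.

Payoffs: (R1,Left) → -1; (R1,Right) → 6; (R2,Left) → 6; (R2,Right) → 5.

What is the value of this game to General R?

41/8

Row minima: R1 → -1, R2 → 5; maximin = 5.
Column maxima: Left → 6, Right → 6; minimax = 6.
5 ≠ 6, so there is no saddle point; optimal play is mixed.
Let General R play R1 with probability p. Expected payoff against Left: (-1)p + 6(1−p) = −7p + 6; against Right: 6p + 5(1−p) = p + 5.
Setting these equal: −7p + 6 = p + 5 ⇒ −8p = -1 ⇒ p = 1/8, and the value is (-7)·(1/8) + 6 = 41/8.
For General C: with q = P(Left), equating R1's and R2's payoffs gives −7q + 6 = q + 5 ⇒ q = 1/8.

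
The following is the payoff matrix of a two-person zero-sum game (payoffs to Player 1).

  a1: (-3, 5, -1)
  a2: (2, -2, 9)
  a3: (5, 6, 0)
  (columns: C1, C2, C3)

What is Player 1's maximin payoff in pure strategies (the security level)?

Row minima: a1 → -3, a2 → -2, a3 → 0.
The best of these is 0.

0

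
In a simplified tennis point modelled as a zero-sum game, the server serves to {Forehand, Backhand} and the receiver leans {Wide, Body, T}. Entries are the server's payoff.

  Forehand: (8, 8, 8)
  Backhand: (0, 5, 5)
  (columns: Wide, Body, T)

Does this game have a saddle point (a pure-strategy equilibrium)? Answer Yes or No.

Yes

Row minima: Forehand → 8, Backhand → 0; maximin = 8.
Column maxima: Wide → 8, Body → 8, T → 8; minimax = 8.
maximin = minimax = 8, so a saddle point exists.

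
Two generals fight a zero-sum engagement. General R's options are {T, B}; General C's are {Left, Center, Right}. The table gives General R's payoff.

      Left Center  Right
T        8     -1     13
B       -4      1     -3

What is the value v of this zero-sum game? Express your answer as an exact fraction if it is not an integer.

2/7

Row minima: T → -1, B → -4; maximin = -1.
Column maxima: Left → 8, Center → 1, Right → 13; minimax = 1.
-1 ≠ 1, so there is no saddle point; optimal play is mixed.
Right is strictly dominated by Left (it gives General R strictly more in every row), so General C never plays it.
On the remaining 2×2 (T, B vs Left, Center):
Let General R play T with probability p. Expected payoff against Left: 8p + (-4)(1−p) = 12p − 4; against Center: (-1)p + 1(1−p) = −2p + 1.
Setting these equal: 12p − 4 = −2p + 1 ⇒ 14p = 5 ⇒ p = 5/14, and the value is (12)·(5/14) − 4 = 2/7.
For General C: with q = P(Left), equating T's and B's payoffs gives 9q − 1 = −5q + 1 ⇒ q = 1/7.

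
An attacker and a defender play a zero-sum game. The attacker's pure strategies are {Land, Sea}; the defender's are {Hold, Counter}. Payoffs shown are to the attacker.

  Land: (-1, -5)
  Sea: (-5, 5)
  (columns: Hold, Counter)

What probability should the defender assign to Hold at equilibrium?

Row minima: Land → -5, Sea → -5; maximin = -5.
Column maxima: Hold → -1, Counter → 5; minimax = -1.
-5 ≠ -1, so there is no saddle point; optimal play is mixed.
Let the attacker play Land with probability p. Expected payoff against Hold: (-1)p + (-5)(1−p) = 4p − 5; against Counter: (-5)p + 5(1−p) = −10p + 5.
Setting these equal: 4p − 5 = −10p + 5 ⇒ 14p = 10 ⇒ p = 5/7, and the value is (4)·(5/7) − 5 = -15/7.
For the defender: with q = P(Hold), equating Land's and Sea's payoffs gives 4q − 5 = −10q + 5 ⇒ q = 5/7.

5/7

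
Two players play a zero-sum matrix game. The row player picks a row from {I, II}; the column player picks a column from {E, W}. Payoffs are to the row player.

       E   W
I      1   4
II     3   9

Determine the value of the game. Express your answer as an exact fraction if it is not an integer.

Row minima: I → 1, II → 3; maximin = 3.
Column maxima: E → 3, W → 9; minimax = 3.
Since maximin = minimax = 3, there is a saddle point and the value is 3.

3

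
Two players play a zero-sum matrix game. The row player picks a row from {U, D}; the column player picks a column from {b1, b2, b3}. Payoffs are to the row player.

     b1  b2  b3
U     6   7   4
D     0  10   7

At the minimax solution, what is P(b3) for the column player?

Row minima: U → 4, D → 0; maximin = 4.
Column maxima: b1 → 6, b2 → 10, b3 → 7; minimax = 6.
4 ≠ 6, so there is no saddle point; optimal play is mixed.
b2 is strictly dominated by b1 (it gives the row player strictly more in every row), so the column player never plays it.
On the remaining 2×2 (U, D vs b1, b3):
Let the row player play U with probability p. Expected payoff against b1: 6p + 0(1−p) = 6p; against b3: 4p + 7(1−p) = −3p + 7.
Setting these equal: 6p = −3p + 7 ⇒ 9p = 7 ⇒ p = 7/9, and the value is (6)·(7/9) = 14/3.
For the column player: with q = P(b1), equating U's and D's payoffs gives 2q + 4 = −7q + 7 ⇒ q = 1/3.

2/3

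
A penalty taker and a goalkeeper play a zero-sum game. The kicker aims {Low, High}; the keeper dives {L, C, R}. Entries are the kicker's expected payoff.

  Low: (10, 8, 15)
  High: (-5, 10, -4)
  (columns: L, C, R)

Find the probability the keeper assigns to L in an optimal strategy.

2/17

Row minima: Low → 8, High → -5; maximin = 8.
Column maxima: L → 10, C → 10, R → 15; minimax = 10.
8 ≠ 10, so there is no saddle point; optimal play is mixed.
R is strictly dominated by L (it gives the kicker strictly more in every row), so the keeper never plays it.
On the remaining 2×2 (Low, High vs L, C):
Let the kicker play Low with probability p. Expected payoff against L: 10p + (-5)(1−p) = 15p − 5; against C: 8p + 10(1−p) = −2p + 10.
Setting these equal: 15p − 5 = −2p + 10 ⇒ 17p = 15 ⇒ p = 15/17, and the value is (15)·(15/17) − 5 = 140/17.
For the keeper: with q = P(L), equating Low's and High's payoffs gives 2q + 8 = −15q + 10 ⇒ q = 2/17.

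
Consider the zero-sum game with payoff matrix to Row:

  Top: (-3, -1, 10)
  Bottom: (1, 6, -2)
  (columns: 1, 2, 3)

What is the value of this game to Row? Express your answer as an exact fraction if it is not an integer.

1/4

Row minima: Top → -3, Bottom → -2; maximin = -2.
Column maxima: 1 → 1, 2 → 6, 3 → 10; minimax = 1.
-2 ≠ 1, so there is no saddle point; optimal play is mixed.
2 is strictly dominated by 1 (it gives Row strictly more in every row), so Column never plays it.
On the remaining 2×2 (Top, Bottom vs 1, 3):
Let Row play Top with probability p. Expected payoff against 1: (-3)p + 1(1−p) = −4p + 1; against 3: 10p + (-2)(1−p) = 12p − 2.
Setting these equal: −4p + 1 = 12p − 2 ⇒ −16p = -3 ⇒ p = 3/16, and the value is (-4)·(3/16) + 1 = 1/4.
For Column: with q = P(1), equating Top's and Bottom's payoffs gives −13q + 10 = 3q − 2 ⇒ q = 3/4.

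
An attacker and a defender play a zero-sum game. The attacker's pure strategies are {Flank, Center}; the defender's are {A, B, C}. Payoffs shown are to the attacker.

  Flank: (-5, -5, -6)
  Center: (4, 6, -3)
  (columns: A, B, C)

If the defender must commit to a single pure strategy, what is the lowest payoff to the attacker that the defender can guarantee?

-3

Column maxima: A → 4, B → 6, C → -3.
The smallest of these is -3.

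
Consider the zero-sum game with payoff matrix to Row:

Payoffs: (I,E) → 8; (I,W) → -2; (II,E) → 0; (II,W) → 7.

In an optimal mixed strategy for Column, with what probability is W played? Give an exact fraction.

Row minima: I → -2, II → 0; maximin = 0.
Column maxima: E → 8, W → 7; minimax = 7.
0 ≠ 7, so there is no saddle point; optimal play is mixed.
Let Row play I with probability p. Expected payoff against E: 8p + 0(1−p) = 8p; against W: (-2)p + 7(1−p) = −9p + 7.
Setting these equal: 8p = −9p + 7 ⇒ 17p = 7 ⇒ p = 7/17, and the value is (8)·(7/17) = 56/17.
For Column: with q = P(E), equating I's and II's payoffs gives 10q − 2 = −7q + 7 ⇒ q = 9/17.

8/17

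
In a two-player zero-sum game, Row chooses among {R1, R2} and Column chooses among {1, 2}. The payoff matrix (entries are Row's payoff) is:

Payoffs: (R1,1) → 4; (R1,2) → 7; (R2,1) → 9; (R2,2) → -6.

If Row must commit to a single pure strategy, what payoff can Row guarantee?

4

Row minima: R1 → 4, R2 → -6.
The best of these is 4.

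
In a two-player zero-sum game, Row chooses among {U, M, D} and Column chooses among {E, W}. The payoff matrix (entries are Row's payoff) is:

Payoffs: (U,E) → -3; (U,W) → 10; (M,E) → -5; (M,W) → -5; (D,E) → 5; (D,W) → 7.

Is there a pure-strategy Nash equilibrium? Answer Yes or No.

Yes

Row minima: U → -3, M → -5, D → 5; maximin = 5.
Column maxima: E → 5, W → 10; minimax = 5.
maximin = minimax = 5, so a saddle point exists.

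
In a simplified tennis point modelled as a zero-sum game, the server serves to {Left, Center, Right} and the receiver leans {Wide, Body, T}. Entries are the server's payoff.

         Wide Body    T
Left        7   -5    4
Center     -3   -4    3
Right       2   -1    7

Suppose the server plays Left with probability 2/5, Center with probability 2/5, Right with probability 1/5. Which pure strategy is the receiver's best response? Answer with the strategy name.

If the receiver plays Wide, the server's expected payoff is (2/5)·7 + (2/5)·(-3) + (1/5)·2 = 2.
If the receiver plays Body, the server's expected payoff is (2/5)·(-5) + (2/5)·(-4) + (1/5)·(-1) = -19/5.
If the receiver plays T, the server's expected payoff is (2/5)·4 + (2/5)·3 + (1/5)·7 = 21/5.
The receiver minimizes the server's payoff; the smallest is -19/5, so the best response is Body.

Body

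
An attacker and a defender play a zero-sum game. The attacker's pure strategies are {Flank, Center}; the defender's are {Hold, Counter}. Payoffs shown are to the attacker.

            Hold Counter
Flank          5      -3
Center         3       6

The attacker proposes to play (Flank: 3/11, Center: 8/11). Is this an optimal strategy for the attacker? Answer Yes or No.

Yes

Against Hold this mix gives (3/11)·5 + (8/11)·3 = 39/11.
Against Counter this mix gives (3/11)·(-3) + (8/11)·6 = 39/11.
All of the defender's active replies (Hold, Counter) yield 39/11, and no column does worse for the attacker. The mix makes the defender indifferent and guarantees 39/11, so it is optimal.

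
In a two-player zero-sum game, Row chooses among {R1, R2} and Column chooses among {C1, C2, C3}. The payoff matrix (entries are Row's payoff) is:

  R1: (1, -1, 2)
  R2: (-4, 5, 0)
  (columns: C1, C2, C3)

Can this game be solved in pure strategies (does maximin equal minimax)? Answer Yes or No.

Row minima: R1 → -1, R2 → -4; maximin = -1.
Column maxima: C1 → 1, C2 → 5, C3 → 2; minimax = 1.
-1 ≠ 1, so no pure-strategy equilibrium exists.

No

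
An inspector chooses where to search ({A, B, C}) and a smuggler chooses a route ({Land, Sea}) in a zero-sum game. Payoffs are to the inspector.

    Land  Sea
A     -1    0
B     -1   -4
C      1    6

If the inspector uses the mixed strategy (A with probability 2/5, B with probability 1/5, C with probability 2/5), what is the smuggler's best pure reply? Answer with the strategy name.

If the smuggler plays Land, the inspector's expected payoff is (2/5)·(-1) + (1/5)·(-1) + (2/5)·1 = -1/5.
If the smuggler plays Sea, the inspector's expected payoff is (2/5)·0 + (1/5)·(-4) + (2/5)·6 = 8/5.
The smuggler minimizes the inspector's payoff; the smallest is -1/5, so the best response is Land.

Land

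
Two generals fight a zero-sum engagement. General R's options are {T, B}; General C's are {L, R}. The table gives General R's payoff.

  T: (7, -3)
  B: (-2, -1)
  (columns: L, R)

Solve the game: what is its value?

-13/11

Row minima: T → -3, B → -2; maximin = -2.
Column maxima: L → 7, R → -1; minimax = -1.
-2 ≠ -1, so there is no saddle point; optimal play is mixed.
Let General R play T with probability p. Expected payoff against L: 7p + (-2)(1−p) = 9p − 2; against R: (-3)p + (-1)(1−p) = −2p − 1.
Setting these equal: 9p − 2 = −2p − 1 ⇒ 11p = 1 ⇒ p = 1/11, and the value is (9)·(1/11) − 2 = -13/11.
For General C: with q = P(L), equating T's and B's payoffs gives 10q − 3 = −q − 1 ⇒ q = 2/11.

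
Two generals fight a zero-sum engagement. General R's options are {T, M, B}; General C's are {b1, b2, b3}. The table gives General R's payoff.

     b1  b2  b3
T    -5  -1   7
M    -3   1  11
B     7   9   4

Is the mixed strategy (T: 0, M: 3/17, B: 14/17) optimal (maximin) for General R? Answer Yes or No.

Against b1 this mix gives (3/17)·(-3) + (14/17)·7 = 89/17.
Against b2 this mix gives (3/17)·1 + (14/17)·9 = 129/17.
Against b3 this mix gives (3/17)·11 + (14/17)·4 = 89/17.
All of General C's active replies (b1, b3) yield 89/17, and no column does worse for General R. The mix makes General C indifferent and guarantees 89/17, so it is optimal.

Yes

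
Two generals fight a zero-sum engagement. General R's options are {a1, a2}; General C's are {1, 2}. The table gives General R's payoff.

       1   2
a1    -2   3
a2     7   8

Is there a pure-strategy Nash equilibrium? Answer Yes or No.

Row minima: a1 → -2, a2 → 7; maximin = 7.
Column maxima: 1 → 7, 2 → 8; minimax = 7.
maximin = minimax = 7, so a saddle point exists.

Yes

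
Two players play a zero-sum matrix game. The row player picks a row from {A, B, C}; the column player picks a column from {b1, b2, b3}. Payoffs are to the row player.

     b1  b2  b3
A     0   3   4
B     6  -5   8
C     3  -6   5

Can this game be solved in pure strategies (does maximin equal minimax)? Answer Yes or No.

No

Row minima: A → 0, B → -5, C → -6; maximin = 0.
Column maxima: b1 → 6, b2 → 3, b3 → 8; minimax = 3.
0 ≠ 3, so no pure-strategy equilibrium exists.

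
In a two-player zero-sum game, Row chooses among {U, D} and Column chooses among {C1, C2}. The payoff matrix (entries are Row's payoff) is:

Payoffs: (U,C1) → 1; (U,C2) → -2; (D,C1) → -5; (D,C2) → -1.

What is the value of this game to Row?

-11/7

Row minima: U → -2, D → -5; maximin = -2.
Column maxima: C1 → 1, C2 → -1; minimax = -1.
-2 ≠ -1, so there is no saddle point; optimal play is mixed.
Let Row play U with probability p. Expected payoff against C1: 1p + (-5)(1−p) = 6p − 5; against C2: (-2)p + (-1)(1−p) = −p − 1.
Setting these equal: 6p − 5 = −p − 1 ⇒ 7p = 4 ⇒ p = 4/7, and the value is (6)·(4/7) − 5 = -11/7.
For Column: with q = P(C1), equating U's and D's payoffs gives 3q − 2 = −4q − 1 ⇒ q = 1/7.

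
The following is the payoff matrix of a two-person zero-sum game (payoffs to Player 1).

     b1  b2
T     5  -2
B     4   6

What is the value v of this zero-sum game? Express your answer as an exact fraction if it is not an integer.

38/9

Row minima: T → -2, B → 4; maximin = 4.
Column maxima: b1 → 5, b2 → 6; minimax = 5.
4 ≠ 5, so there is no saddle point; optimal play is mixed.
Let Player 1 play T with probability p. Expected payoff against b1: 5p + 4(1−p) = p + 4; against b2: (-2)p + 6(1−p) = −8p + 6.
Setting these equal: p + 4 = −8p + 6 ⇒ 9p = 2 ⇒ p = 2/9, and the value is (1)·(2/9) + 4 = 38/9.
For Player 2: with q = P(b1), equating T's and B's payoffs gives 7q − 2 = −2q + 6 ⇒ q = 8/9.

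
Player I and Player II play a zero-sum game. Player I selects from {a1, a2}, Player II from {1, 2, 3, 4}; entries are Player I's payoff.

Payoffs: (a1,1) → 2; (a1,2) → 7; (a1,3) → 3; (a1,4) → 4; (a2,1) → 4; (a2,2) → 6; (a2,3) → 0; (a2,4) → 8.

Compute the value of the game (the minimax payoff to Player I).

12/5

Row minima: a1 → 2, a2 → 0; maximin = 2.
Column maxima: 1 → 4, 2 → 7, 3 → 3, 4 → 8; minimax = 3.
2 ≠ 3, so there is no saddle point; optimal play is mixed.
2 is strictly dominated by 1 (it gives Player I strictly more in every row), so Player II never plays it.
4 is strictly dominated by 1 (it gives Player I strictly more in every row), so Player II never plays it.
On the remaining 2×2 (a1, a2 vs 1, 3):
Let Player I play a1 with probability p. Expected payoff against 1: 2p + 4(1−p) = −2p + 4; against 3: 3p + 0(1−p) = 3p.
Setting these equal: −2p + 4 = 3p ⇒ −5p = -4 ⇒ p = 4/5, and the value is (-2)·(4/5) + 4 = 12/5.
For Player II: with q = P(1), equating a1's and a2's payoffs gives −q + 3 = 4q ⇒ q = 3/5.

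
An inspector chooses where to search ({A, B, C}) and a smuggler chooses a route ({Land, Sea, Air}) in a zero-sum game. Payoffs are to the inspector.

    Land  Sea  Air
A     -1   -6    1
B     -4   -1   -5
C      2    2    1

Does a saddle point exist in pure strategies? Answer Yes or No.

Yes

Row minima: A → -6, B → -5, C → 1; maximin = 1.
Column maxima: Land → 2, Sea → 2, Air → 1; minimax = 1.
maximin = minimax = 1, so a saddle point exists.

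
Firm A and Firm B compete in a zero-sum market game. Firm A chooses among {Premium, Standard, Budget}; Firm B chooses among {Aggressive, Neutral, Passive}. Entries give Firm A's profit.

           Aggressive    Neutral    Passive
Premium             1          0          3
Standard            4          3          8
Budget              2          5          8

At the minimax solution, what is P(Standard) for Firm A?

Row minima: Premium → 0, Standard → 3, Budget → 2; maximin = 3.
Column maxima: Aggressive → 4, Neutral → 5, Passive → 8; minimax = 4.
3 ≠ 4, so there is no saddle point; optimal play is mixed.
Premium is strictly dominated by Standard, so Firm A never plays it.
Passive is strictly dominated by Aggressive (it gives Firm A strictly more in every row), so Firm B never plays it.
On the remaining 2×2 (Standard, Budget vs Aggressive, Neutral):
Let Firm A play Standard with probability p. Expected payoff against Aggressive: 4p + 2(1−p) = 2p + 2; against Neutral: 3p + 5(1−p) = −2p + 5.
Setting these equal: 2p + 2 = −2p + 5 ⇒ 4p = 3 ⇒ p = 3/4, and the value is (2)·(3/4) + 2 = 7/2.
For Firm B: with q = P(Aggressive), equating Standard's and Budget's payoffs gives q + 3 = −3q + 5 ⇒ q = 1/2.

3/4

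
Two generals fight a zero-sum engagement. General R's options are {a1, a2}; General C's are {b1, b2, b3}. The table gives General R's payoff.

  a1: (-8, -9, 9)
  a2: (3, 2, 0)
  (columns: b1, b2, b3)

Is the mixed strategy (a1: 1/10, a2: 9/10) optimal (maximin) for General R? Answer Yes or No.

Against b1 this mix gives (1/10)·(-8) + (9/10)·3 = 19/10.
Against b2 this mix gives (1/10)·(-9) + (9/10)·2 = 9/10.
Against b3 this mix gives (1/10)·9 + (9/10)·0 = 9/10.
All of General C's active replies (b2, b3) yield 9/10, and no column does worse for General R. The mix makes General C indifferent and guarantees 9/10, so it is optimal.

Yes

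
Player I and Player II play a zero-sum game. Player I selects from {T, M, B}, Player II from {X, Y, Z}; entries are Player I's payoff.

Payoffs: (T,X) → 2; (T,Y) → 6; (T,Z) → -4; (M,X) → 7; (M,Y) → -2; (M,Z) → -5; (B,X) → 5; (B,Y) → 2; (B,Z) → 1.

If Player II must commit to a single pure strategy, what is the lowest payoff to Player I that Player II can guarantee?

1

Column maxima: X → 7, Y → 6, Z → 1.
The smallest of these is 1.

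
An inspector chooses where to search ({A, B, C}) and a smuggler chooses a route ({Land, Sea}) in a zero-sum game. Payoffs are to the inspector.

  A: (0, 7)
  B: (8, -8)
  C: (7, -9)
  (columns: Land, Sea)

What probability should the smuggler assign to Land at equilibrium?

15/23

Row minima: A → 0, B → -8, C → -9; maximin = 0.
Column maxima: Land → 8, Sea → 7; minimax = 7.
0 ≠ 7, so there is no saddle point; optimal play is mixed.
C is strictly dominated by B, so the inspector never plays it.
On the remaining 2×2 (A, B vs Land, Sea):
Let the inspector play A with probability p. Expected payoff against Land: 0p + 8(1−p) = −8p + 8; against Sea: 7p + (-8)(1−p) = 15p − 8.
Setting these equal: −8p + 8 = 15p − 8 ⇒ −23p = -16 ⇒ p = 16/23, and the value is (-8)·(16/23) + 8 = 56/23.
For the smuggler: with q = P(Land), equating A's and B's payoffs gives −7q + 7 = 16q − 8 ⇒ q = 15/23.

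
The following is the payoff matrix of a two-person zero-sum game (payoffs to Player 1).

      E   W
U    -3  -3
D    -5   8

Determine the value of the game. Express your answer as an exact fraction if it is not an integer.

-3

Row minima: U → -3, D → -5; maximin = -3.
Column maxima: E → -3, W → 8; minimax = -3.
Since maximin = minimax = -3, there is a saddle point and the value is -3.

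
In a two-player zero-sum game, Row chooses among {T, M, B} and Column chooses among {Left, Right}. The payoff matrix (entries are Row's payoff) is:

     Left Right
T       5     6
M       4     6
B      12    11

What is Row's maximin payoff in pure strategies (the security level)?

Row minima: T → 5, M → 4, B → 11.
The best of these is 11.

11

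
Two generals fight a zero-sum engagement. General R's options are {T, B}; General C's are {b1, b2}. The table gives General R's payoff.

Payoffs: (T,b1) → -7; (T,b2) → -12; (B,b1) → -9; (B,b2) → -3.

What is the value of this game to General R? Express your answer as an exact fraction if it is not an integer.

-87/11

Row minima: T → -12, B → -9; maximin = -9.
Column maxima: b1 → -7, b2 → -3; minimax = -7.
-9 ≠ -7, so there is no saddle point; optimal play is mixed.
Let General R play T with probability p. Expected payoff against b1: (-7)p + (-9)(1−p) = 2p − 9; against b2: (-12)p + (-3)(1−p) = −9p − 3.
Setting these equal: 2p − 9 = −9p − 3 ⇒ 11p = 6 ⇒ p = 6/11, and the value is (2)·(6/11) − 9 = -87/11.
For General C: with q = P(b1), equating T's and B's payoffs gives 5q − 12 = −6q − 3 ⇒ q = 9/11.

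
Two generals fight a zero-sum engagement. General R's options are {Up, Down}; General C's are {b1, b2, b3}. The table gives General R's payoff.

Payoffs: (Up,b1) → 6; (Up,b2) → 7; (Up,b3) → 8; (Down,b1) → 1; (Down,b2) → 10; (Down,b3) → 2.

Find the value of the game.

6

Row minima: Up → 6, Down → 1; maximin = 6.
Column maxima: b1 → 6, b2 → 10, b3 → 8; minimax = 6.
Since maximin = minimax = 6, there is a saddle point and the value is 6.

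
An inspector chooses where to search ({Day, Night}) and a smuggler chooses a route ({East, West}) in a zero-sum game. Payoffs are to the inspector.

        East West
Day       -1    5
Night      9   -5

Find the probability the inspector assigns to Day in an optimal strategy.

Row minima: Day → -1, Night → -5; maximin = -1.
Column maxima: East → 9, West → 5; minimax = 5.
-1 ≠ 5, so there is no saddle point; optimal play is mixed.
Let the inspector play Day with probability p. Expected payoff against East: (-1)p + 9(1−p) = −10p + 9; against West: 5p + (-5)(1−p) = 10p − 5.
Setting these equal: −10p + 9 = 10p − 5 ⇒ −20p = -14 ⇒ p = 7/10, and the value is (-10)·(7/10) + 9 = 2.
For the smuggler: with q = P(East), equating Day's and Night's payoffs gives −6q + 5 = 14q − 5 ⇒ q = 1/2.

7/10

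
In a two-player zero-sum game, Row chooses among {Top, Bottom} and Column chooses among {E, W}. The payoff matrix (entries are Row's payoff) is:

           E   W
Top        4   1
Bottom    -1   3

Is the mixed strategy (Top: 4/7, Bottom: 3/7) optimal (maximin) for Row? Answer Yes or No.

Against E this mix gives (4/7)·4 + (3/7)·(-1) = 13/7.
Against W this mix gives (4/7)·1 + (3/7)·3 = 13/7.
All of Column's active replies (E, W) yield 13/7, and no column does worse for Row. The mix makes Column indifferent and guarantees 13/7, so it is optimal.

Yes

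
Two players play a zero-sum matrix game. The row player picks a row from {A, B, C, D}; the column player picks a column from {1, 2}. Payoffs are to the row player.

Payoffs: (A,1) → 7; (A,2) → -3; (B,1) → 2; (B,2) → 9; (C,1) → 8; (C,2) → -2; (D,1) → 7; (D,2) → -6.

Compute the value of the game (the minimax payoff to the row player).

76/17

Row minima: A → -3, B → 2, C → -2, D → -6; maximin = 2.
Column maxima: 1 → 8, 2 → 9; minimax = 8.
2 ≠ 8, so there is no saddle point; optimal play is mixed.
A is strictly dominated by C, so the row player never plays it.
D is strictly dominated by C, so the row player never plays it.
On the remaining 2×2 (B, C vs 1, 2):
Let the row player play B with probability p. Expected payoff against 1: 2p + 8(1−p) = −6p + 8; against 2: 9p + (-2)(1−p) = 11p − 2.
Setting these equal: −6p + 8 = 11p − 2 ⇒ −17p = -10 ⇒ p = 10/17, and the value is (-6)·(10/17) + 8 = 76/17.
For the column player: with q = P(1), equating B's and C's payoffs gives −7q + 9 = 10q − 2 ⇒ q = 11/17.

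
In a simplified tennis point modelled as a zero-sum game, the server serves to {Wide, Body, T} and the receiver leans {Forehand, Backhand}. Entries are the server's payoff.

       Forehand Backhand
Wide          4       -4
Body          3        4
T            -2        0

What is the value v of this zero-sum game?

28/9

Row minima: Wide → -4, Body → 3, T → -2; maximin = 3.
Column maxima: Forehand → 4, Backhand → 4; minimax = 4.
3 ≠ 4, so there is no saddle point; optimal play is mixed.
T is strictly dominated by Body, so the server never plays it.
On the remaining 2×2 (Wide, Body vs Forehand, Backhand):
Let the server play Wide with probability p. Expected payoff against Forehand: 4p + 3(1−p) = p + 3; against Backhand: (-4)p + 4(1−p) = −8p + 4.
Setting these equal: p + 3 = −8p + 4 ⇒ 9p = 1 ⇒ p = 1/9, and the value is (1)·(1/9) + 3 = 28/9.
For the receiver: with q = P(Forehand), equating Wide's and Body's payoffs gives 8q − 4 = −q + 4 ⇒ q = 8/9.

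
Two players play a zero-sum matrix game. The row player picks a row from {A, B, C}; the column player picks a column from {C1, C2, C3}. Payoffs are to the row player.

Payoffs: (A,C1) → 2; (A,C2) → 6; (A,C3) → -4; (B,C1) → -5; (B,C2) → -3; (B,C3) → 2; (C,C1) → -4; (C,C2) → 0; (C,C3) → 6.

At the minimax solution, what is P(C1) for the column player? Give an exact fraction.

5/8

Row minima: A → -4, B → -5, C → -4; maximin = -4.
Column maxima: C1 → 2, C2 → 6, C3 → 6; minimax = 2.
-4 ≠ 2, so there is no saddle point; optimal play is mixed.
B is strictly dominated by C, so the row player never plays it.
C2 is strictly dominated by C1 (it gives the row player strictly more in every row), so the column player never plays it.
On the remaining 2×2 (A, C vs C1, C3):
Let the row player play A with probability p. Expected payoff against C1: 2p + (-4)(1−p) = 6p − 4; against C3: (-4)p + 6(1−p) = −10p + 6.
Setting these equal: 6p − 4 = −10p + 6 ⇒ 16p = 10 ⇒ p = 5/8, and the value is (6)·(5/8) − 4 = -1/4.
For the column player: with q = P(C1), equating A's and C's payoffs gives 6q − 4 = −10q + 6 ⇒ q = 5/8.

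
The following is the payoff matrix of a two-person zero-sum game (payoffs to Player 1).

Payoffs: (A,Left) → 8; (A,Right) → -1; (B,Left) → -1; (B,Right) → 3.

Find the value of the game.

23/13

Row minima: A → -1, B → -1; maximin = -1.
Column maxima: Left → 8, Right → 3; minimax = 3.
-1 ≠ 3, so there is no saddle point; optimal play is mixed.
Let Player 1 play A with probability p. Expected payoff against Left: 8p + (-1)(1−p) = 9p − 1; against Right: (-1)p + 3(1−p) = −4p + 3.
Setting these equal: 9p − 1 = −4p + 3 ⇒ 13p = 4 ⇒ p = 4/13, and the value is (9)·(4/13) − 1 = 23/13.
For Player 2: with q = P(Left), equating A's and B's payoffs gives 9q − 1 = −4q + 3 ⇒ q = 4/13.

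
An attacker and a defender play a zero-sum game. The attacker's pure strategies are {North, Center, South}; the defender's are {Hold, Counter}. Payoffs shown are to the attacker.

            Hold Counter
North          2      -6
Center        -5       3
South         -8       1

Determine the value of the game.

-3/2

Row minima: North → -6, Center → -5, South → -8; maximin = -5.
Column maxima: Hold → 2, Counter → 3; minimax = 2.
-5 ≠ 2, so there is no saddle point; optimal play is mixed.
South is strictly dominated by Center, so the attacker never plays it.
On the remaining 2×2 (North, Center vs Hold, Counter):
Let the attacker play North with probability p. Expected payoff against Hold: 2p + (-5)(1−p) = 7p − 5; against Counter: (-6)p + 3(1−p) = −9p + 3.
Setting these equal: 7p − 5 = −9p + 3 ⇒ 16p = 8 ⇒ p = 1/2, and the value is (7)·(1/2) − 5 = -3/2.
For the defender: with q = P(Hold), equating North's and Center's payoffs gives 8q − 6 = −8q + 3 ⇒ q = 9/16.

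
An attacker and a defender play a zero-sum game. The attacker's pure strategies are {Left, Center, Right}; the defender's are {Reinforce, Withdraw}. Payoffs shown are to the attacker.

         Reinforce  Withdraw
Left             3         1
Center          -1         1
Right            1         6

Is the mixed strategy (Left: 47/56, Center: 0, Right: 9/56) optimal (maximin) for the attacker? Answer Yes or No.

No

Against Reinforce this mix gives (47/56)·3 + (9/56)·1 = 75/28.
Against Withdraw this mix gives (47/56)·1 + (9/56)·6 = 101/56.
The defender will play Withdraw, holding the attacker to 101/56. Shifting weight toward the row that does better against Withdraw would raise this floor (the equalizing mix achieves 17/7 against both Withdraw and Reinforce), so the proposed strategy is not optimal.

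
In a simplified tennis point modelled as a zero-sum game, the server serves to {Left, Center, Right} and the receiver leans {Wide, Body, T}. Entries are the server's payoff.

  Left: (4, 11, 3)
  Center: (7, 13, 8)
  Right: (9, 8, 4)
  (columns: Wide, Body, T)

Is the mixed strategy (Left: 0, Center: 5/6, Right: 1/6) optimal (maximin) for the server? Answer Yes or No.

Against Wide this mix gives (5/6)·7 + (1/6)·9 = 22/3.
Against Body this mix gives (5/6)·13 + (1/6)·8 = 73/6.
Against T this mix gives (5/6)·8 + (1/6)·4 = 22/3.
All of the receiver's active replies (Wide, T) yield 22/3, and no column does worse for the server. The mix makes the receiver indifferent and guarantees 22/3, so it is optimal.

Yes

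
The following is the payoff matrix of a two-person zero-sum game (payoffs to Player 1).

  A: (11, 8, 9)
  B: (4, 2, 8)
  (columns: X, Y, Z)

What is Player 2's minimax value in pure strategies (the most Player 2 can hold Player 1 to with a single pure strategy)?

8

Column maxima: X → 11, Y → 8, Z → 9.
The smallest of these is 8.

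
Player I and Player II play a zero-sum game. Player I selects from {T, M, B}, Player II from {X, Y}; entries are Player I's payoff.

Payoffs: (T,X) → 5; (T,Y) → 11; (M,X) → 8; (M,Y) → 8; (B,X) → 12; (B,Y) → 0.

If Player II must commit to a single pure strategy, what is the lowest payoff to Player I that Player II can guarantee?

Column maxima: X → 12, Y → 11.
The smallest of these is 11.

11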